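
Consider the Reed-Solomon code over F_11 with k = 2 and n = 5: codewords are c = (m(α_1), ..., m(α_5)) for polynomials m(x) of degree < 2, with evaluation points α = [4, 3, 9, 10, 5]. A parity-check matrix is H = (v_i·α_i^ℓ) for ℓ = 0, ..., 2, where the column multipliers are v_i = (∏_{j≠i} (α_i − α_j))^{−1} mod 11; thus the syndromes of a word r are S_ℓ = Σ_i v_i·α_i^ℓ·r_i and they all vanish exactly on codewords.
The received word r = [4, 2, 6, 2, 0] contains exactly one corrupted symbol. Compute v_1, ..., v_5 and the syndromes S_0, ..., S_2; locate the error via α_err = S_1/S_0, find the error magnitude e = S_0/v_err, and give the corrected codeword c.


S = (7, 10, 8), error at position 2, error magnitude e = 5, c = [4, 8, 6, 2, 0].

Step 1: column multipliers v_i = (∏_{j≠i}(α_i − α_j))^{−1} mod 11.
  i = 1 (α = 4): (4−3)(4−9)(4−10)(4−5) = 1·(−5)·(−6)·(−1) = −30 ≡ 3, so v_1 = 3^{−1} = 4 (mod 11).
  i = 2 (α = 3): (3−4)(3−9)(3−10)(3−5) = (−1)·(−6)·(−7)·(−2) = 84 ≡ 7, so v_2 = 7^{−1} = 8 (mod 11).
  i = 3 (α = 9): (9−4)(9−3)(9−10)(9−5) = 5·6·(−1)·4 = −120 ≡ 1, so v_3 = 1^{−1} = 1 (mod 11).
  i = 4 (α = 10): (10−4)(10−3)(10−9)(10−5) = 6·7·1·5 = 210 ≡ 1, so v_4 = 1^{−1} = 1 (mod 11).
  i = 5 (α = 5): (5−4)(5−3)(5−9)(5−10) = 1·2·(−4)·(−5) = 40 ≡ 7, so v_5 = 7^{−1} = 8 (mod 11).
  v = [4, 8, 1, 1, 8].
Step 2: syndromes of r = [4, 2, 6, 2, 0] (all sums mod 11).
  S_0 = Σ v_i r_i = 4·4 + 8·2 + 1·6 + 1·2 + 8·0 = 40 ≡ 7.
  S_1 = Σ v_i α_i r_i = 4·4·4 + 8·3·2 + 1·9·6 + 1·10·2 + 8·5·0 = 186 ≡ 10.
  α_i^2 mod 11 = [5, 9, 4, 1, 3].
  S_2 = Σ v_i α_i^2 r_i = 4·5·4 + 8·9·2 + 1·4·6 + 1·1·2 + 8·3·0 = 250 ≡ 8.
  S = (7, 10, 8) ≠ 0, so r is not a codeword (an error is present).
Step 3: locate the error. For a single error e at position i, S_ℓ = v_i·e·α_i^ℓ, so α_err = S_1/S_0.
  S_0^{−1} = 7^{−1} = 8 (mod 11), so α_err = 10·8 = 80 ≡ 3 = α_2. Error position i = 2.
  Consistency check: S_2/S_1 = 8·10 = 80 ≡ 3 = α_err ✓ (single-error assumption holds).
Step 4: error magnitude e = S_0/v_2 = S_0·∏_{j≠2}(α_2 − α_j) = 7·7 = 49 ≡ 5 (mod 11).
Step 5: correct position 2: c_2 = r_2 − e = 2 − 5 ≡ 8 (mod 11). Hence c = [4, 8, 6, 2, 0].
  Check: interpolating c through the α_i gives m(x) = 9 + 7·x (degree < 2) with m(α_i) = c_i for every i, so c is indeed a codeword.


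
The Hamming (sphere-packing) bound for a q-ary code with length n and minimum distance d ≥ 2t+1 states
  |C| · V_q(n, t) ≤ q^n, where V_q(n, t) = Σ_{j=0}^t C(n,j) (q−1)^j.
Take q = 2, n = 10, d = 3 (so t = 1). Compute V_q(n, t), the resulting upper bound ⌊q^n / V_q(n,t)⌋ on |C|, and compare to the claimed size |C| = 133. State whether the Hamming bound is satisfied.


V_q(n, t) = 11, q^n = 1024, Hamming bound = 93, |C| = 133 > bound (violated).

Step 1: Compute V_q(n, t) = Σ_{j=0}^1 C(n, j) (q−1)^j.
  j = 0: C(10,0)·(1)^0 = 1·1 = 1.
  j = 1: C(10,1)·(1)^1 = 10·1 = 10.
  V_q(n, t) = 1 + 10 = 11.
Step 2: q^n = 2^10 = 1024.
Step 3: Hamming bound ⌊q^n / V_q(n,t)⌋ = ⌊1024/11⌋ = 93.
Step 4: Compare |C| = 133 to 93: violated.
The claimed |C| lies above the Hamming bound, so no 2-ary code of length 10 with d ≥ 3 can have 133 codewords.


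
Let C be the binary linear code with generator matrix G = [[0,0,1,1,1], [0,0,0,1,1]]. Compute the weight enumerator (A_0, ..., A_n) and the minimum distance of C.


Weight distribution: A_0 = 1, A_1 = 1, A_2 = 1, A_3 = 1. Minimum distance d = 1.

Enumerate all 2^2 = 4 messages m ∈ F_2^2.
For each, compute codeword c = mG in F_2^5, then tally its weight.
  m = 00 → c = 00000, weight = 0.
  m = 10 → c = 00111, weight = 3.
  m = 01 → c = 00011, weight = 2.
  m = 11 → c = 00100, weight = 1.
Tally weights:
  weight 0: 1 codewords.
  weight 1: 1 codewords.
  weight 2: 1 codewords.
  weight 3: 1 codewords.
Minimum distance d = smallest w > 0 with A_w > 0 = 1.
Sanity: Σ A_w = 4 = 2^2 = 4 ✓.


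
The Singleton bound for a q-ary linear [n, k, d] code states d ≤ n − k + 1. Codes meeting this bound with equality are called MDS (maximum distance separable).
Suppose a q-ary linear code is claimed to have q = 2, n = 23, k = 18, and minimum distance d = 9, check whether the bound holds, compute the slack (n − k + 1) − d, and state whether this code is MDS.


Singleton RHS = n − k + 1 = 6, slack = -3, bound violated (no such code; not MDS).

Singleton bound: d ≤ n − k + 1.
Here n = 23, k = 18, so n − k + 1 = 6.
Given d = 9, check d ≤ 6: NO.
Slack = (n − k + 1) − d = -3.
The slack is negative: d = 9 exceeds n − k + 1 = 6 by 3, so the Singleton bound is violated and no linear [23, 18, 9]_2 code can exist. In particular it is not MDS (MDS requires d = n − k + 1 exactly).
Description: the claimed parameters are [23, 18, 9]_2; such a code would be impossible (violates the Singleton bound).


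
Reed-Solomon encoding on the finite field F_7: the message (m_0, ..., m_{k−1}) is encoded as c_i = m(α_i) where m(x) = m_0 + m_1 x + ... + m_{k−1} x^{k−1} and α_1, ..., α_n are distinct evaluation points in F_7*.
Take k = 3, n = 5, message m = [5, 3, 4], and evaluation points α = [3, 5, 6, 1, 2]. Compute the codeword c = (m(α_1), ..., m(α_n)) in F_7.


c = [1, 1, 6, 5, 6]

Message polynomial: m(x) = 5 + 3·x + 4·x^2 (mod 7).
For each evaluation point α_i, compute m(α_i) mod 7:
  α_1 = 3: Horner steps 4 → 1 → 1, so m(3) = 1.
  α_2 = 5: Horner steps 4 → 2 → 1, so m(5) = 1.
  α_3 = 6: Horner steps 4 → 6 → 6, so m(6) = 6.
  α_4 = 1: Horner steps 4 → 0 → 5, so m(1) = 5.
  α_5 = 2: Horner steps 4 → 4 → 6, so m(2) = 6.
Codeword c = [1, 1, 6, 5, 6] ∈ F_7^5.


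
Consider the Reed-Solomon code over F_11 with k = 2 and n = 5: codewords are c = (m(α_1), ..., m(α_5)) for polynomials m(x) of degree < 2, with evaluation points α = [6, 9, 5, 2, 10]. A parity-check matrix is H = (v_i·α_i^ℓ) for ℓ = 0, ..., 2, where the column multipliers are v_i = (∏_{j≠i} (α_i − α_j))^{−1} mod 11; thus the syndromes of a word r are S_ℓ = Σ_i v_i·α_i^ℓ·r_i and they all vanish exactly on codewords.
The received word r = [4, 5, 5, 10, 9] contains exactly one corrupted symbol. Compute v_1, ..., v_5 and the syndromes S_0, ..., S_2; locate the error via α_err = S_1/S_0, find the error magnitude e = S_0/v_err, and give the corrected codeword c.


S = (10, 6, 8), error at position 3, error magnitude e = 5, c = [4, 5, 0, 10, 9].

Step 1: column multipliers v_i = (∏_{j≠i}(α_i − α_j))^{−1} mod 11.
  i = 1 (α = 6): (6−9)(6−5)(6−2)(6−10) = (−3)·1·4·(−4) = 48 ≡ 4, so v_1 = 4^{−1} = 3 (mod 11).
  i = 2 (α = 9): (9−6)(9−5)(9−2)(9−10) = 3·4·7·(−1) = −84 ≡ 4, so v_2 = 4^{−1} = 3 (mod 11).
  i = 3 (α = 5): (5−6)(5−9)(5−2)(5−10) = (−1)·(−4)·3·(−5) = −60 ≡ 6, so v_3 = 6^{−1} = 2 (mod 11).
  i = 4 (α = 2): (2−6)(2−9)(2−5)(2−10) = (−4)·(−7)·(−3)·(−8) = 672 ≡ 1, so v_4 = 1^{−1} = 1 (mod 11).
  i = 5 (α = 10): (10−6)(10−9)(10−5)(10−2) = 4·1·5·8 = 160 ≡ 6, so v_5 = 6^{−1} = 2 (mod 11).
  v = [3, 3, 2, 1, 2].
Step 2: syndromes of r = [4, 5, 5, 10, 9] (all sums mod 11).
  S_0 = Σ v_i r_i = 3·4 + 3·5 + 2·5 + 1·10 + 2·9 = 65 ≡ 10.
  S_1 = Σ v_i α_i r_i = 3·6·4 + 3·9·5 + 2·5·5 + 1·2·10 + 2·10·9 = 457 ≡ 6.
  α_i^2 mod 11 = [3, 4, 3, 4, 1].
  S_2 = Σ v_i α_i^2 r_i = 3·3·4 + 3·4·5 + 2·3·5 + 1·4·10 + 2·1·9 = 184 ≡ 8.
  S = (10, 6, 8) ≠ 0, so r is not a codeword (an error is present).
Step 3: locate the error. For a single error e at position i, S_ℓ = v_i·e·α_i^ℓ, so α_err = S_1/S_0.
  S_0^{−1} = 10^{−1} = 10 (mod 11), so α_err = 6·10 = 60 ≡ 5 = α_3. Error position i = 3.
  Consistency check: S_2/S_1 = 8·2 = 16 ≡ 5 = α_err ✓ (single-error assumption holds).
Step 4: error magnitude e = S_0/v_3 = S_0·∏_{j≠3}(α_3 − α_j) = 10·6 = 60 ≡ 5 (mod 11).
Step 5: correct position 3: c_3 = r_3 − e = 5 − 5 ≡ 0 (mod 11). Hence c = [4, 5, 0, 10, 9].
  Check: interpolating c through the α_i gives m(x) = 2 + 4·x (degree < 2) with m(α_i) = c_i for every i, so c is indeed a codeword.


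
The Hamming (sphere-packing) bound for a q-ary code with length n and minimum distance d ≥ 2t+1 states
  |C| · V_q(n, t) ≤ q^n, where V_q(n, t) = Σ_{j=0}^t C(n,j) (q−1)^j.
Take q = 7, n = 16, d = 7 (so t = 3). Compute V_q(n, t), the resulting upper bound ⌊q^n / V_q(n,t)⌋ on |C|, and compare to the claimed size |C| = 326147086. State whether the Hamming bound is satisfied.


V_q(n, t) = 125377, q^n = 33232930569601, Hamming bound = 265064011, |C| = 326147086 > bound (violated).

Step 1: Compute V_q(n, t) = Σ_{j=0}^3 C(n, j) (q−1)^j.
  j = 0: C(16,0)·(6)^0 = 1·1 = 1.
  j = 1: C(16,1)·(6)^1 = 16·6 = 96.
  j = 2: C(16,2)·(6)^2 = 120·36 = 4320.
  j = 3: C(16,3)·(6)^3 = 560·216 = 120960.
  V_q(n, t) = 1 + 96 + 4320 + 120960 = 125377.
Step 2: q^n = 7^16 = 33232930569601.
Step 3: Hamming bound ⌊q^n / V_q(n,t)⌋ = ⌊33232930569601/125377⌋ = 265064011.
Step 4: Compare |C| = 326147086 to 265064011: violated.
The claimed |C| lies above the Hamming bound, so no 7-ary code of length 16 with d ≥ 7 can have 326147086 codewords.


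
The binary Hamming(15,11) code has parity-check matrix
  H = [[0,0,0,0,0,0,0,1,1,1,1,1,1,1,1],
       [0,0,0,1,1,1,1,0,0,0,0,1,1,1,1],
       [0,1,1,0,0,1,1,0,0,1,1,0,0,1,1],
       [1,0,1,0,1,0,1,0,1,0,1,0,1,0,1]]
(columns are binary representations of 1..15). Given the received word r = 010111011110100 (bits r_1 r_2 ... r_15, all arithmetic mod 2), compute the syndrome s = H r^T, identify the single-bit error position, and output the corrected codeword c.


s = (1, 0, 0, 0)^T, error position = 8, corrected codeword c = 010111001110100

Compute s = H r^T mod 2 one row at a time:
  s_1 = 1 + 1 + 1 + 1 + 0 + 1 + 0 + 0 = 5 ≡ 1 (mod 2).
  s_2 = 1 + 1 + 1 + 0 + 0 + 1 + 0 + 0 = 4 ≡ 0 (mod 2).
  s_3 = 1 + 0 + 1 + 0 + 1 + 1 + 0 + 0 = 4 ≡ 0 (mod 2).
  s_4 = 0 + 0 + 1 + 0 + 1 + 1 + 1 + 0 = 4 ≡ 0 (mod 2).
s = (1, 0, 0, 0)^T — this equals column 8 of H (binary 1000), so error is at position 8.
Correct: flip bit 8 of r = 010111011110100 to get c = 010111001110100.


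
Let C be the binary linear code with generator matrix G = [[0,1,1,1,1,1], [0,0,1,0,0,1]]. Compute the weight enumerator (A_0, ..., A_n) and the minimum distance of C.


Weight distribution: A_0 = 1, A_2 = 1, A_3 = 1, A_5 = 1. Minimum distance d = 2.

Enumerate all 2^2 = 4 messages m ∈ F_2^2.
For each, compute codeword c = mG in F_2^6, then tally its weight.
  m = 00 → c = 000000, weight = 0.
  m = 10 → c = 011111, weight = 5.
  m = 01 → c = 001001, weight = 2.
  m = 11 → c = 010110, weight = 3.
Tally weights:
  weight 0: 1 codewords.
  weight 2: 1 codewords.
  weight 3: 1 codewords.
  weight 5: 1 codewords.
Minimum distance d = smallest w > 0 with A_w > 0 = 2.
Sanity: Σ A_w = 4 = 2^2 = 4 ✓.


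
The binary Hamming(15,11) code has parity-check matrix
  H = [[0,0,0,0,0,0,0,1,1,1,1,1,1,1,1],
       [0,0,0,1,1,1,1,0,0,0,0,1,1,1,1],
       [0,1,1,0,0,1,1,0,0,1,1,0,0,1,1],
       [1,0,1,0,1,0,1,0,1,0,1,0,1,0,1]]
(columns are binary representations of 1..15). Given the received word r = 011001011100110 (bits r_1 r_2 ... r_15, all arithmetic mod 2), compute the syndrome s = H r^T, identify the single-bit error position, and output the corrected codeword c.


s = (1, 1, 1, 1)^T, error position = 15, corrected codeword c = 011001011100111

Compute s = H r^T mod 2 one row at a time:
  s_1 = 1 + 1 + 1 + 0 + 0 + 1 + 1 + 0 = 5 ≡ 1 (mod 2).
  s_2 = 0 + 0 + 1 + 0 + 0 + 1 + 1 + 0 = 3 ≡ 1 (mod 2).
  s_3 = 1 + 1 + 1 + 0 + 1 + 0 + 1 + 0 = 5 ≡ 1 (mod 2).
  s_4 = 0 + 1 + 0 + 0 + 1 + 0 + 1 + 0 = 3 ≡ 1 (mod 2).
s = (1, 1, 1, 1)^T — this equals column 15 of H (binary 1111), so error is at position 15.
Correct: flip bit 15 of r = 011001011100110 to get c = 011001011100111.


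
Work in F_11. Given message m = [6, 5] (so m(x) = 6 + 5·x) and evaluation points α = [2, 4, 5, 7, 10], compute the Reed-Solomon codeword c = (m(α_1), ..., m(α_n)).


c = [5, 4, 9, 8, 1]

Message polynomial: m(x) = 6 + 5·x (mod 11).
For each evaluation point α_i, compute m(α_i) mod 11:
  α_1 = 2: Horner steps 5 → 5, so m(2) = 5.
  α_2 = 4: Horner steps 5 → 4, so m(4) = 4.
  α_3 = 5: Horner steps 5 → 9, so m(5) = 9.
  α_4 = 7: Horner steps 5 → 8, so m(7) = 8.
  α_5 = 10: Horner steps 5 → 1, so m(10) = 1.
Codeword c = [5, 4, 9, 8, 1] ∈ F_11^5.


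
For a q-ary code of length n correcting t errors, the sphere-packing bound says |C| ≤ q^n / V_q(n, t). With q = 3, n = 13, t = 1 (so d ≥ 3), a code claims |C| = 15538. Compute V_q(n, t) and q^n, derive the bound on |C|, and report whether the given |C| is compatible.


V_q(n, t) = 27, q^n = 1594323, Hamming bound = 59049, |C| = 15538 ≤ bound (satisfied).

Step 1: Compute V_q(n, t) = Σ_{j=0}^1 C(n, j) (q−1)^j.
  j = 0: C(13,0)·(2)^0 = 1·1 = 1.
  j = 1: C(13,1)·(2)^1 = 13·2 = 26.
  V_q(n, t) = 1 + 26 = 27.
Step 2: q^n = 3^13 = 1594323.
Step 3: Hamming bound ⌊q^n / V_q(n,t)⌋ = ⌊1594323/27⌋ = 59049.
Step 4: Compare |C| = 15538 to 59049: satisfied.
The claimed |C| lies below the Hamming bound.


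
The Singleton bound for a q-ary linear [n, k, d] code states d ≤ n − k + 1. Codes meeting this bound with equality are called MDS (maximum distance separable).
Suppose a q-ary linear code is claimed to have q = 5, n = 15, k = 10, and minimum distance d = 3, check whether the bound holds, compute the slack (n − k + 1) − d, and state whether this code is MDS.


Singleton RHS = n − k + 1 = 6, slack = 3, bound satisfied, not MDS.

Singleton bound: d ≤ n − k + 1.
Here n = 15, k = 10, so n − k + 1 = 6.
Given d = 3, check d ≤ 6: YES.
Slack = (n − k + 1) − d = 3.
The code is NOT MDS (slack = 3 > 0).
Description: the claimed parameters are [15, 10, 3]_5; such a code would be non-MDS.


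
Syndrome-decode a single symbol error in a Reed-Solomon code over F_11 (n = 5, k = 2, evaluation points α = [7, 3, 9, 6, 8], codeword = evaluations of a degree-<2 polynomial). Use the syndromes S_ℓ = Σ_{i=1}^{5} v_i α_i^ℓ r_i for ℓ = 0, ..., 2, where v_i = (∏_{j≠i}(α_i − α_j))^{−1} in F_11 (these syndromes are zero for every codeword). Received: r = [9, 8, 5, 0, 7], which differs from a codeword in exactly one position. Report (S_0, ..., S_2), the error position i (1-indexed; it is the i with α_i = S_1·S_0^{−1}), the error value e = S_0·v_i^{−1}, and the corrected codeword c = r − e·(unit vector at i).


S = (3, 9, 5), error at position 2, error magnitude e = 2, c = [9, 6, 5, 0, 7].

Step 1: column multipliers v_i = (∏_{j≠i}(α_i − α_j))^{−1} mod 11.
  i = 1 (α = 7): (7−3)(7−9)(7−6)(7−8) = 4·(−2)·1·(−1) = 8 ≡ 8, so v_1 = 8^{−1} = 7 (mod 11).
  i = 2 (α = 3): (3−7)(3−9)(3−6)(3−8) = (−4)·(−6)·(−3)·(−5) = 360 ≡ 8, so v_2 = 8^{−1} = 7 (mod 11).
  i = 3 (α = 9): (9−7)(9−3)(9−6)(9−8) = 2·6·3·1 = 36 ≡ 3, so v_3 = 3^{−1} = 4 (mod 11).
  i = 4 (α = 6): (6−7)(6−3)(6−9)(6−8) = (−1)·3·(−3)·(−2) = −18 ≡ 4, so v_4 = 4^{−1} = 3 (mod 11).
  i = 5 (α = 8): (8−7)(8−3)(8−9)(8−6) = 1·5·(−1)·2 = −10 ≡ 1, so v_5 = 1^{−1} = 1 (mod 11).
  v = [7, 7, 4, 3, 1].
Step 2: syndromes of r = [9, 8, 5, 0, 7] (all sums mod 11).
  S_0 = Σ v_i r_i = 7·9 + 7·8 + 4·5 + 3·0 + 1·7 = 146 ≡ 3.
  S_1 = Σ v_i α_i r_i = 7·7·9 + 7·3·8 + 4·9·5 + 3·6·0 + 1·8·7 = 845 ≡ 9.
  α_i^2 mod 11 = [5, 9, 4, 3, 9].
  S_2 = Σ v_i α_i^2 r_i = 7·5·9 + 7·9·8 + 4·4·5 + 3·3·0 + 1·9·7 = 962 ≡ 5.
  S = (3, 9, 5) ≠ 0, so r is not a codeword (an error is present).
Step 3: locate the error. For a single error e at position i, S_ℓ = v_i·e·α_i^ℓ, so α_err = S_1/S_0.
  S_0^{−1} = 3^{−1} = 4 (mod 11), so α_err = 9·4 = 36 ≡ 3 = α_2. Error position i = 2.
  Consistency check: S_2/S_1 = 5·5 = 25 ≡ 3 = α_err ✓ (single-error assumption holds).
Step 4: error magnitude e = S_0/v_2 = S_0·∏_{j≠2}(α_2 − α_j) = 3·8 = 24 ≡ 2 (mod 11).
Step 5: correct position 2: c_2 = r_2 − e = 8 − 2 ≡ 6 (mod 11). Hence c = [9, 6, 5, 0, 7].
  Check: interpolating c through the α_i gives m(x) = 1 + 9·x (degree < 2) with m(α_i) = c_i for every i, so c is indeed a codeword.


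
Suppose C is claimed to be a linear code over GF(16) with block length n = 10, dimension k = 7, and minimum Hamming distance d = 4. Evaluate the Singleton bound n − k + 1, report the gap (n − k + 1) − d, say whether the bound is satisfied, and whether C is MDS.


Singleton RHS = n − k + 1 = 4, slack = 0, bound satisfied, MDS.

Singleton bound: d ≤ n − k + 1.
Here n = 10, k = 7, so n − k + 1 = 4.
Given d = 4, check d ≤ 4: YES.
Slack = (n − k + 1) − d = 0.
The code is MDS (slack = 0).
Description: the claimed parameters are [10, 7, 4]_16; such a code would be MDS (meets Singleton bound).


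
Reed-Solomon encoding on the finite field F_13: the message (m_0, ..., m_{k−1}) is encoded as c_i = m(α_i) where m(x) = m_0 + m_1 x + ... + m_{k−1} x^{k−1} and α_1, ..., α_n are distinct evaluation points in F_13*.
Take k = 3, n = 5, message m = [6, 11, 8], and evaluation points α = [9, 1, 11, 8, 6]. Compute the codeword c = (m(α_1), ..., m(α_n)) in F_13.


c = [12, 12, 3, 8, 9]

Message polynomial: m(x) = 6 + 11·x + 8·x^2 (mod 13).
For each evaluation point α_i, compute m(α_i) mod 13:
  α_1 = 9: Horner steps 8 → 5 → 12, so m(9) = 12.
  α_2 = 1: Horner steps 8 → 6 → 12, so m(1) = 12.
  α_3 = 11: Horner steps 8 → 8 → 3, so m(11) = 3.
  α_4 = 8: Horner steps 8 → 10 → 8, so m(8) = 8.
  α_5 = 6: Horner steps 8 → 7 → 9, so m(6) = 9.
Codeword c = [12, 12, 3, 8, 9] ∈ F_13^5.


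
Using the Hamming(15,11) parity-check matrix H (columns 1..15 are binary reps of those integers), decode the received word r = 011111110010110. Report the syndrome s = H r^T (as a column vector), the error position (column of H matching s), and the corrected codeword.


s = (0, 0, 0, 1)^T, error position = 1, corrected codeword c = 111111110010110

Compute s = H r^T mod 2 one row at a time:
  s_1 = 1 + 0 + 0 + 1 + 0 + 1 + 1 + 0 = 4 ≡ 0 (mod 2).
  s_2 = 1 + 1 + 1 + 1 + 0 + 1 + 1 + 0 = 6 ≡ 0 (mod 2).
  s_3 = 1 + 1 + 1 + 1 + 0 + 1 + 1 + 0 = 6 ≡ 0 (mod 2).
  s_4 = 0 + 1 + 1 + 1 + 0 + 1 + 1 + 0 = 5 ≡ 1 (mod 2).
s = (0, 0, 0, 1)^T — this equals column 1 of H (binary 0001), so error is at position 1.
Correct: flip bit 1 of r = 011111110010110 to get c = 111111110010110.


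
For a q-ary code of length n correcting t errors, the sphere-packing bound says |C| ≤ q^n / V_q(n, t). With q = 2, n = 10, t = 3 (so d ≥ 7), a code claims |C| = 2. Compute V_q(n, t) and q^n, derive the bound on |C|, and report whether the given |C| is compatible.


V_q(n, t) = 176, q^n = 1024, Hamming bound = 5, |C| = 2 ≤ bound (satisfied).

Step 1: Compute V_q(n, t) = Σ_{j=0}^3 C(n, j) (q−1)^j.
  j = 0: C(10,0)·(1)^0 = 1·1 = 1.
  j = 1: C(10,1)·(1)^1 = 10·1 = 10.
  j = 2: C(10,2)·(1)^2 = 45·1 = 45.
  j = 3: C(10,3)·(1)^3 = 120·1 = 120.
  V_q(n, t) = 1 + 10 + 45 + 120 = 176.
Step 2: q^n = 2^10 = 1024.
Step 3: Hamming bound ⌊q^n / V_q(n,t)⌋ = ⌊1024/176⌋ = 5.
Step 4: Compare |C| = 2 to 5: satisfied.
The claimed |C| lies below the Hamming bound.


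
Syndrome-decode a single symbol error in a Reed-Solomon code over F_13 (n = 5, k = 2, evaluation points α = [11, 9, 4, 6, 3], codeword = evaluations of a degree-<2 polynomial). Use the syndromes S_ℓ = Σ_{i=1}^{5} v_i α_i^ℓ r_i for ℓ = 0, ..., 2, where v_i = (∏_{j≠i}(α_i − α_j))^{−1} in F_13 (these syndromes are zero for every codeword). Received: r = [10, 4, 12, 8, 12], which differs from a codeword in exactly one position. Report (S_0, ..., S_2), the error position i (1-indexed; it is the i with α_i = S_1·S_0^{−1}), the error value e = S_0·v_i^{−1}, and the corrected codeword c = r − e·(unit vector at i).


S = (11, 5, 7), error at position 3, error magnitude e = 10, c = [10, 4, 2, 8, 12].

Step 1: column multipliers v_i = (∏_{j≠i}(α_i − α_j))^{−1} mod 13.
  i = 1 (α = 11): (11−9)(11−4)(11−6)(11−3) = 2·7·5·8 = 560 ≡ 1, so v_1 = 1^{−1} = 1 (mod 13).
  i = 2 (α = 9): (9−11)(9−4)(9−6)(9−3) = (−2)·5·3·6 = −180 ≡ 2, so v_2 = 2^{−1} = 7 (mod 13).
  i = 3 (α = 4): (4−11)(4−9)(4−6)(4−3) = (−7)·(−5)·(−2)·1 = −70 ≡ 8, so v_3 = 8^{−1} = 5 (mod 13).
  i = 4 (α = 6): (6−11)(6−9)(6−4)(6−3) = (−5)·(−3)·2·3 = 90 ≡ 12, so v_4 = 12^{−1} = 12 (mod 13).
  i = 5 (α = 3): (3−11)(3−9)(3−4)(3−6) = (−8)·(−6)·(−1)·(−3) = 144 ≡ 1, so v_5 = 1^{−1} = 1 (mod 13).
  v = [1, 7, 5, 12, 1].
Step 2: syndromes of r = [10, 4, 12, 8, 12] (all sums mod 13).
  S_0 = Σ v_i r_i = 1·10 + 7·4 + 5·12 + 12·8 + 1·12 = 206 ≡ 11.
  S_1 = Σ v_i α_i r_i = 1·11·10 + 7·9·4 + 5·4·12 + 12·6·8 + 1·3·12 = 1214 ≡ 5.
  α_i^2 mod 13 = [4, 3, 3, 10, 9].
  S_2 = Σ v_i α_i^2 r_i = 1·4·10 + 7·3·4 + 5·3·12 + 12·10·8 + 1·9·12 = 1372 ≡ 7.
  S = (11, 5, 7) ≠ 0, so r is not a codeword (an error is present).
Step 3: locate the error. For a single error e at position i, S_ℓ = v_i·e·α_i^ℓ, so α_err = S_1/S_0.
  S_0^{−1} = 11^{−1} = 6 (mod 13), so α_err = 5·6 = 30 ≡ 4 = α_3. Error position i = 3.
  Consistency check: S_2/S_1 = 7·8 = 56 ≡ 4 = α_err ✓ (single-error assumption holds).
Step 4: error magnitude e = S_0/v_3 = S_0·∏_{j≠3}(α_3 − α_j) = 11·8 = 88 ≡ 10 (mod 13).
Step 5: correct position 3: c_3 = r_3 − e = 12 − 10 ≡ 2 (mod 13). Hence c = [10, 4, 2, 8, 12].
  Check: interpolating c through the α_i gives m(x) = 3 + 3·x (degree < 2) with m(α_i) = c_i for every i, so c is indeed a codeword.


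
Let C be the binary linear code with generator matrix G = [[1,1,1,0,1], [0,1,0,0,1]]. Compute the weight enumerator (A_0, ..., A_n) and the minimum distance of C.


Weight distribution: A_0 = 1, A_2 = 2, A_4 = 1. Minimum distance d = 2.

Enumerate all 2^2 = 4 messages m ∈ F_2^2.
For each, compute codeword c = mG in F_2^5, then tally its weight.
  m = 00 → c = 00000, weight = 0.
  m = 10 → c = 11101, weight = 4.
  m = 01 → c = 01001, weight = 2.
  m = 11 → c = 10100, weight = 2.
Tally weights:
  weight 0: 1 codewords.
  weight 2: 2 codewords.
  weight 4: 1 codewords.
Minimum distance d = smallest w > 0 with A_w > 0 = 2.
Sanity: Σ A_w = 4 = 2^2 = 4 ✓.


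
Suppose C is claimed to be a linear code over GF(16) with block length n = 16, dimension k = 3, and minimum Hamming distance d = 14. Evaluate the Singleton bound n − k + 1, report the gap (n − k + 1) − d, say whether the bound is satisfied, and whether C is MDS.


Singleton RHS = n − k + 1 = 14, slack = 0, bound satisfied, MDS.

Singleton bound: d ≤ n − k + 1.
Here n = 16, k = 3, so n − k + 1 = 14.
Given d = 14, check d ≤ 14: YES.
Slack = (n − k + 1) − d = 0.
The code is MDS (slack = 0).
Description: the claimed parameters are [16, 3, 14]_16; such a code would be MDS (meets Singleton bound).


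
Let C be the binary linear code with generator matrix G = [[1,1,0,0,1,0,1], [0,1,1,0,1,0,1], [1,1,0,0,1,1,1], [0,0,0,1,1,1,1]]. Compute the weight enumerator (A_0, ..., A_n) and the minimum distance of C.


Weight distribution: A_0 = 1, A_1 = 1, A_2 = 1, A_3 = 4, A_4 = 5, A_5 = 3, A_6 = 1. Minimum distance d = 1.

Enumerate all 2^4 = 16 messages m ∈ F_2^4.
For each, compute codeword c = mG in F_2^7, then tally its weight.
  m = 0000 → c = 0000000, weight = 0.
  m = 1000 → c = 1100101, weight = 4.
  m = 0100 → c = 0110101, weight = 4.
  m = 1100 → c = 1010000, weight = 2.
  m = 0010 → c = 1100111, weight = 5.
  m = 1010 → c = 0000010, weight = 1.
  m = 0110 → c = 1010010, weight = 3.
  m = 1110 → c = 0110111, weight = 5.
  m = 0001 → c = 0001111, weight = 4.
  m = 1001 → c = 1101010, weight = 4.
  m = 0101 → c = 0111010, weight = 4.
  m = 1101 → c = 1011111, weight = 6.
  m = 0011 → c = 1101000, weight = 3.
  m = 1011 → c = 0001101, weight = 3.
  m = 0111 → c = 1011101, weight = 5.
  m = 1111 → c = 0111000, weight = 3.
Tally weights:
  weight 0: 1 codewords.
  weight 1: 1 codewords.
  weight 2: 1 codewords.
  weight 3: 4 codewords.
  weight 4: 5 codewords.
  weight 5: 3 codewords.
  weight 6: 1 codewords.
Minimum distance d = smallest w > 0 with A_w > 0 = 1.
Sanity: Σ A_w = 16 = 2^4 = 16 ✓.


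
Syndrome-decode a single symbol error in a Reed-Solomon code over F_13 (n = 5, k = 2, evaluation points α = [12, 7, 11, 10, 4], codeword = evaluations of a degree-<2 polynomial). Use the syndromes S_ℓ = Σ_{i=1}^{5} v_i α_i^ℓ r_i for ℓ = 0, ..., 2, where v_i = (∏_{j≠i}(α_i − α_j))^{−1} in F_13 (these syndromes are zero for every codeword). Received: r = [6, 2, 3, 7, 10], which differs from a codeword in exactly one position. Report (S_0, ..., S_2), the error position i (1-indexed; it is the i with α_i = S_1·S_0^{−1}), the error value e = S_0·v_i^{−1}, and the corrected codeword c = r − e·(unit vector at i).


S = (5, 3, 7), error at position 3, error magnitude e = 3, c = [6, 2, 0, 7, 10].

Step 1: column multipliers v_i = (∏_{j≠i}(α_i − α_j))^{−1} mod 13.
  i = 1 (α = 12): (12−7)(12−11)(12−10)(12−4) = 5·1·2·8 = 80 ≡ 2, so v_1 = 2^{−1} = 7 (mod 13).
  i = 2 (α = 7): (7−12)(7−11)(7−10)(7−4) = (−5)·(−4)·(−3)·3 = −180 ≡ 2, so v_2 = 2^{−1} = 7 (mod 13).
  i = 3 (α = 11): (11−12)(11−7)(11−10)(11−4) = (−1)·4·1·7 = −28 ≡ 11, so v_3 = 11^{−1} = 6 (mod 13).
  i = 4 (α = 10): (10−12)(10−7)(10−11)(10−4) = (−2)·3·(−1)·6 = 36 ≡ 10, so v_4 = 10^{−1} = 4 (mod 13).
  i = 5 (α = 4): (4−12)(4−7)(4−11)(4−10) = (−8)·(−3)·(−7)·(−6) = 1008 ≡ 7, so v_5 = 7^{−1} = 2 (mod 13).
  v = [7, 7, 6, 4, 2].
Step 2: syndromes of r = [6, 2, 3, 7, 10] (all sums mod 13).
  S_0 = Σ v_i r_i = 7·6 + 7·2 + 6·3 + 4·7 + 2·10 = 122 ≡ 5.
  S_1 = Σ v_i α_i r_i = 7·12·6 + 7·7·2 + 6·11·3 + 4·10·7 + 2·4·10 = 1160 ≡ 3.
  α_i^2 mod 13 = [1, 10, 4, 9, 3].
  S_2 = Σ v_i α_i^2 r_i = 7·1·6 + 7·10·2 + 6·4·3 + 4·9·7 + 2·3·10 = 566 ≡ 7.
  S = (5, 3, 7) ≠ 0, so r is not a codeword (an error is present).
Step 3: locate the error. For a single error e at position i, S_ℓ = v_i·e·α_i^ℓ, so α_err = S_1/S_0.
  S_0^{−1} = 5^{−1} = 8 (mod 13), so α_err = 3·8 = 24 ≡ 11 = α_3. Error position i = 3.
  Consistency check: S_2/S_1 = 7·9 = 63 ≡ 11 = α_err ✓ (single-error assumption holds).
Step 4: error magnitude e = S_0/v_3 = S_0·∏_{j≠3}(α_3 − α_j) = 5·11 = 55 ≡ 3 (mod 13).
Step 5: correct position 3: c_3 = r_3 − e = 3 − 3 ≡ 0 (mod 13). Hence c = [6, 2, 0, 7, 10].
  Check: interpolating c through the α_i gives m(x) = 12 + 6·x (degree < 2) with m(α_i) = c_i for every i, so c is indeed a codeword.


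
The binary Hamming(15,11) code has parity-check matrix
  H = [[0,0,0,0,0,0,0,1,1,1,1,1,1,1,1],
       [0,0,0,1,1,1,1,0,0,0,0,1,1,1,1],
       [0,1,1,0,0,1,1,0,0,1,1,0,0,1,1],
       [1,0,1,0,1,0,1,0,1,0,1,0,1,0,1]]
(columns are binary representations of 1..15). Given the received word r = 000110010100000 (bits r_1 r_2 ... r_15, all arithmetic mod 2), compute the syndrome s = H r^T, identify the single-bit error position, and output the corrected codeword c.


s = (0, 0, 1, 1)^T, error position = 3, corrected codeword c = 001110010100000

Compute s = H r^T mod 2 one row at a time:
  s_1 = 1 + 0 + 1 + 0 + 0 + 0 + 0 + 0 = 2 ≡ 0 (mod 2).
  s_2 = 1 + 1 + 0 + 0 + 0 + 0 + 0 + 0 = 2 ≡ 0 (mod 2).
  s_3 = 0 + 0 + 0 + 0 + 1 + 0 + 0 + 0 = 1 ≡ 1 (mod 2).
  s_4 = 0 + 0 + 1 + 0 + 0 + 0 + 0 + 0 = 1 ≡ 1 (mod 2).
s = (0, 0, 1, 1)^T — this equals column 3 of H (binary 0011), so error is at position 3.
Correct: flip bit 3 of r = 000110010100000 to get c = 001110010100000.


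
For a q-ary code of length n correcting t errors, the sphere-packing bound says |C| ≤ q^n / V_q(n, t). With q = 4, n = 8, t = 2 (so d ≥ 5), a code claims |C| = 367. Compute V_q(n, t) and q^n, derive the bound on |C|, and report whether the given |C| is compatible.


V_q(n, t) = 277, q^n = 65536, Hamming bound = 236, |C| = 367 > bound (violated).

Step 1: Compute V_q(n, t) = Σ_{j=0}^2 C(n, j) (q−1)^j.
  j = 0: C(8,0)·(3)^0 = 1·1 = 1.
  j = 1: C(8,1)·(3)^1 = 8·3 = 24.
  j = 2: C(8,2)·(3)^2 = 28·9 = 252.
  V_q(n, t) = 1 + 24 + 252 = 277.
Step 2: q^n = 4^8 = 65536.
Step 3: Hamming bound ⌊q^n / V_q(n,t)⌋ = ⌊65536/277⌋ = 236.
Step 4: Compare |C| = 367 to 236: violated.
The claimed |C| lies above the Hamming bound, so no 4-ary code of length 8 with d ≥ 5 can have 367 codewords.


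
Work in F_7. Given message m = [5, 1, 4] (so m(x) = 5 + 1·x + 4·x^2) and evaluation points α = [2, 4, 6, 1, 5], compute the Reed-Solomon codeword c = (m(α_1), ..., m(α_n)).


c = [2, 3, 1, 3, 5]

Message polynomial: m(x) = 5 + 1·x + 4·x^2 (mod 7).
For each evaluation point α_i, compute m(α_i) mod 7:
  α_1 = 2: Horner steps 4 → 2 → 2, so m(2) = 2.
  α_2 = 4: Horner steps 4 → 3 → 3, so m(4) = 3.
  α_3 = 6: Horner steps 4 → 4 → 1, so m(6) = 1.
  α_4 = 1: Horner steps 4 → 5 → 3, so m(1) = 3.
  α_5 = 5: Horner steps 4 → 0 → 5, so m(5) = 5.
Codeword c = [2, 3, 1, 3, 5] ∈ F_7^5.


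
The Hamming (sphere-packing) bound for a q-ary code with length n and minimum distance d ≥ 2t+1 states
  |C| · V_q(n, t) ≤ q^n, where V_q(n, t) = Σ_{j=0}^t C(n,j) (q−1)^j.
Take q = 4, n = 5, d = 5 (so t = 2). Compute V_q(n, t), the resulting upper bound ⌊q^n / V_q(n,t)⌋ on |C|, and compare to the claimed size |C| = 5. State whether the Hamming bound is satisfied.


V_q(n, t) = 106, q^n = 1024, Hamming bound = 9, |C| = 5 ≤ bound (satisfied).

Step 1: Compute V_q(n, t) = Σ_{j=0}^2 C(n, j) (q−1)^j.
  j = 0: C(5,0)·(3)^0 = 1·1 = 1.
  j = 1: C(5,1)·(3)^1 = 5·3 = 15.
  j = 2: C(5,2)·(3)^2 = 10·9 = 90.
  V_q(n, t) = 1 + 15 + 90 = 106.
Step 2: q^n = 4^5 = 1024.
Step 3: Hamming bound ⌊q^n / V_q(n,t)⌋ = ⌊1024/106⌋ = 9.
Step 4: Compare |C| = 5 to 9: satisfied.
The claimed |C| lies below the Hamming bound.


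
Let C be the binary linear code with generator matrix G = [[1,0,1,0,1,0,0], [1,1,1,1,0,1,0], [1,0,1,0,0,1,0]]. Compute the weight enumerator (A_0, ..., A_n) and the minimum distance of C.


Weight distribution: A_0 = 1, A_2 = 2, A_3 = 2, A_4 = 1, A_5 = 2. Minimum distance d = 2.

Enumerate all 2^3 = 8 messages m ∈ F_2^3.
For each, compute codeword c = mG in F_2^7, then tally its weight.
  m = 000 → c = 0000000, weight = 0.
  m = 100 → c = 1010100, weight = 3.
  m = 010 → c = 1111010, weight = 5.
  m = 110 → c = 0101110, weight = 4.
  m = 001 → c = 1010010, weight = 3.
  m = 101 → c = 0000110, weight = 2.
  m = 011 → c = 0101000, weight = 2.
  m = 111 → c = 1111100, weight = 5.
Tally weights:
  weight 0: 1 codewords.
  weight 2: 2 codewords.
  weight 3: 2 codewords.
  weight 4: 1 codewords.
  weight 5: 2 codewords.
Minimum distance d = smallest w > 0 with A_w > 0 = 2.
Sanity: Σ A_w = 8 = 2^3 = 8 ✓.


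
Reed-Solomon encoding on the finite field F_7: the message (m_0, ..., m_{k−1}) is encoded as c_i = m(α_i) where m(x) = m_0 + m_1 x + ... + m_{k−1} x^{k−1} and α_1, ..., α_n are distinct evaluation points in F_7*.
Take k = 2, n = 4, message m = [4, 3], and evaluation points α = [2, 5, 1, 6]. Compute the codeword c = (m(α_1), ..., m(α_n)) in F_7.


c = [3, 5, 0, 1]

Message polynomial: m(x) = 4 + 3·x (mod 7).
For each evaluation point α_i, compute m(α_i) mod 7:
  α_1 = 2: Horner steps 3 → 3, so m(2) = 3.
  α_2 = 5: Horner steps 3 → 5, so m(5) = 5.
  α_3 = 1: Horner steps 3 → 0, so m(1) = 0.
  α_4 = 6: Horner steps 3 → 1, so m(6) = 1.
Codeword c = [3, 5, 0, 1] ∈ F_7^4.


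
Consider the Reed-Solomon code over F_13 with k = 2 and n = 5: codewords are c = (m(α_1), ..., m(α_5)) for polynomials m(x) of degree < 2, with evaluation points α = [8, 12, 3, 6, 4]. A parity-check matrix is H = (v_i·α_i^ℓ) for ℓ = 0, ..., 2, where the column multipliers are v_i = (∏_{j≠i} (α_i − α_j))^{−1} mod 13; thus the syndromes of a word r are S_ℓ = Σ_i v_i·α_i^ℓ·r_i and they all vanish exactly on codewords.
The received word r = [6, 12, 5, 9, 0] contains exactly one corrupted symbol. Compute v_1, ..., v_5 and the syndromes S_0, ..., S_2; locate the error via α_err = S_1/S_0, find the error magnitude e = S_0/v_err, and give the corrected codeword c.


S = (12, 7, 3), error at position 4, error magnitude e = 6, c = [6, 12, 5, 3, 0].

Step 1: column multipliers v_i = (∏_{j≠i}(α_i − α_j))^{−1} mod 13.
  i = 1 (α = 8): (8−12)(8−3)(8−6)(8−4) = (−4)·5·2·4 = −160 ≡ 9, so v_1 = 9^{−1} = 3 (mod 13).
  i = 2 (α = 12): (12−8)(12−3)(12−6)(12−4) = 4·9·6·8 = 1728 ≡ 12, so v_2 = 12^{−1} = 12 (mod 13).
  i = 3 (α = 3): (3−8)(3−12)(3−6)(3−4) = (−5)·(−9)·(−3)·(−1) = 135 ≡ 5, so v_3 = 5^{−1} = 8 (mod 13).
  i = 4 (α = 6): (6−8)(6−12)(6−3)(6−4) = (−2)·(−6)·3·2 = 72 ≡ 7, so v_4 = 7^{−1} = 2 (mod 13).
  i = 5 (α = 4): (4−8)(4−12)(4−3)(4−6) = (−4)·(−8)·1·(−2) = −64 ≡ 1, so v_5 = 1^{−1} = 1 (mod 13).
  v = [3, 12, 8, 2, 1].
Step 2: syndromes of r = [6, 12, 5, 9, 0] (all sums mod 13).
  S_0 = Σ v_i r_i = 3·6 + 12·12 + 8·5 + 2·9 + 1·0 = 220 ≡ 12.
  S_1 = Σ v_i α_i r_i = 3·8·6 + 12·12·12 + 8·3·5 + 2·6·9 + 1·4·0 = 2100 ≡ 7.
  α_i^2 mod 13 = [12, 1, 9, 10, 3].
  S_2 = Σ v_i α_i^2 r_i = 3·12·6 + 12·1·12 + 8·9·5 + 2·10·9 + 1·3·0 = 900 ≡ 3.
  S = (12, 7, 3) ≠ 0, so r is not a codeword (an error is present).
Step 3: locate the error. For a single error e at position i, S_ℓ = v_i·e·α_i^ℓ, so α_err = S_1/S_0.
  S_0^{−1} = 12^{−1} = 12 (mod 13), so α_err = 7·12 = 84 ≡ 6 = α_4. Error position i = 4.
  Consistency check: S_2/S_1 = 3·2 = 6 ≡ 6 = α_err ✓ (single-error assumption holds).
Step 4: error magnitude e = S_0/v_4 = S_0·∏_{j≠4}(α_4 − α_j) = 12·7 = 84 ≡ 6 (mod 13).
Step 5: correct position 4: c_4 = r_4 − e = 9 − 6 ≡ 3 (mod 13). Hence c = [6, 12, 5, 3, 0].
  Check: interpolating c through the α_i gives m(x) = 7 + 8·x (degree < 2) with m(α_i) = c_i for every i, so c is indeed a codeword.


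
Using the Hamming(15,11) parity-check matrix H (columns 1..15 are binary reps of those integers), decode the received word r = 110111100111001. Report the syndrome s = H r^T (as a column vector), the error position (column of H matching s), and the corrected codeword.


s = (0, 0, 0, 1)^T, error position = 1, corrected codeword c = 010111100111001

Compute s = H r^T mod 2 one row at a time:
  s_1 = 0 + 0 + 1 + 1 + 1 + 0 + 0 + 1 = 4 ≡ 0 (mod 2).
  s_2 = 1 + 1 + 1 + 1 + 1 + 0 + 0 + 1 = 6 ≡ 0 (mod 2).
  s_3 = 1 + 0 + 1 + 1 + 1 + 1 + 0 + 1 = 6 ≡ 0 (mod 2).
  s_4 = 1 + 0 + 1 + 1 + 0 + 1 + 0 + 1 = 5 ≡ 1 (mod 2).
s = (0, 0, 0, 1)^T — this equals column 1 of H (binary 0001), so error is at position 1.
Correct: flip bit 1 of r = 110111100111001 to get c = 010111100111001.


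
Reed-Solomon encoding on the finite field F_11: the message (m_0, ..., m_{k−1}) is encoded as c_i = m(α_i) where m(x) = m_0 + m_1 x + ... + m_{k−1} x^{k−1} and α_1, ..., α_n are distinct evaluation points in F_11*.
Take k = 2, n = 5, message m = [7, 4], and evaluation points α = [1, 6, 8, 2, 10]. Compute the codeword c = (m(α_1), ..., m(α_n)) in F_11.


c = [0, 9, 6, 4, 3]

Message polynomial: m(x) = 7 + 4·x (mod 11).
For each evaluation point α_i, compute m(α_i) mod 11:
  α_1 = 1: Horner steps 4 → 0, so m(1) = 0.
  α_2 = 6: Horner steps 4 → 9, so m(6) = 9.
  α_3 = 8: Horner steps 4 → 6, so m(8) = 6.
  α_4 = 2: Horner steps 4 → 4, so m(2) = 4.
  α_5 = 10: Horner steps 4 → 3, so m(10) = 3.
Codeword c = [0, 9, 6, 4, 3] ∈ F_11^5.


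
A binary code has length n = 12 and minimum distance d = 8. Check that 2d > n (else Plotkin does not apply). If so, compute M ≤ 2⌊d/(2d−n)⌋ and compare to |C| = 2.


Plotkin bound M ≤ 4; given |C| = 2 ≤ bound (satisfied).

Check applicability: 2d = 16, n = 12.
2d − n = 4 > 0, so Plotkin applies.
Compute d/(2d−n) = 8/4 ≈ 2.0000.
⌊d/(2d−n)⌋ = 2.
Plotkin bound: M ≤ 2·2 = 4.
Given |C| = 2, check: satisfied.
This |C| is below the Plotkin bound.


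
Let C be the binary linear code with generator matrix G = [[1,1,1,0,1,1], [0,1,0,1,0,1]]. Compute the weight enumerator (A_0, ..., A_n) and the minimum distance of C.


Weight distribution: A_0 = 1, A_3 = 1, A_4 = 1, A_5 = 1. Minimum distance d = 3.

Enumerate all 2^2 = 4 messages m ∈ F_2^2.
For each, compute codeword c = mG in F_2^6, then tally its weight.
  m = 00 → c = 000000, weight = 0.
  m = 10 → c = 111011, weight = 5.
  m = 01 → c = 010101, weight = 3.
  m = 11 → c = 101110, weight = 4.
Tally weights:
  weight 0: 1 codewords.
  weight 3: 1 codewords.
  weight 4: 1 codewords.
  weight 5: 1 codewords.
Minimum distance d = smallest w > 0 with A_w > 0 = 3.
Sanity: Σ A_w = 4 = 2^2 = 4 ✓.


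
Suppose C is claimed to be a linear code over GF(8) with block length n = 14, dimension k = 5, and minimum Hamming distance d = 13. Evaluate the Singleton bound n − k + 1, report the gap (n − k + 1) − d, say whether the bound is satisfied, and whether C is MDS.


Singleton RHS = n − k + 1 = 10, slack = -3, bound violated (no such code; not MDS).

Singleton bound: d ≤ n − k + 1.
Here n = 14, k = 5, so n − k + 1 = 10.
Given d = 13, check d ≤ 10: NO.
Slack = (n − k + 1) − d = -3.
The slack is negative: d = 13 exceeds n − k + 1 = 10 by 3, so the Singleton bound is violated and no linear [14, 5, 13]_8 code can exist. In particular it is not MDS (MDS requires d = n − k + 1 exactly).
Description: the claimed parameters are [14, 5, 13]_8; such a code would be impossible (violates the Singleton bound).


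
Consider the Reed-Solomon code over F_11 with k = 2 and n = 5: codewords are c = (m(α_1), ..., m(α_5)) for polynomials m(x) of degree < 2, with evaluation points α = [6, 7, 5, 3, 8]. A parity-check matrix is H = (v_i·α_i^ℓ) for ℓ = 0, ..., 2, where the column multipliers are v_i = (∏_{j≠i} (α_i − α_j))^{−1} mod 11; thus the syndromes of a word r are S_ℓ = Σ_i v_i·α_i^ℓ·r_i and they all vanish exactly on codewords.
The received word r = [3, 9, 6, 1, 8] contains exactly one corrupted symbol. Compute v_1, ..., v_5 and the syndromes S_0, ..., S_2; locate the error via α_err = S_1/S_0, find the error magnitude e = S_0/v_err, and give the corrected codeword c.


S = (3, 10, 4), error at position 2, error magnitude e = 9, c = [3, 0, 6, 1, 8].

Step 1: column multipliers v_i = (∏_{j≠i}(α_i − α_j))^{−1} mod 11.
  i = 1 (α = 6): (6−7)(6−5)(6−3)(6−8) = (−1)·1·3·(−2) = 6 ≡ 6, so v_1 = 6^{−1} = 2 (mod 11).
  i = 2 (α = 7): (7−6)(7−5)(7−3)(7−8) = 1·2·4·(−1) = −8 ≡ 3, so v_2 = 3^{−1} = 4 (mod 11).
  i = 3 (α = 5): (5−6)(5−7)(5−3)(5−8) = (−1)·(−2)·2·(−3) = −12 ≡ 10, so v_3 = 10^{−1} = 10 (mod 11).
  i = 4 (α = 3): (3−6)(3−7)(3−5)(3−8) = (−3)·(−4)·(−2)·(−5) = 120 ≡ 10, so v_4 = 10^{−1} = 10 (mod 11).
  i = 5 (α = 8): (8−6)(8−7)(8−5)(8−3) = 2·1·3·5 = 30 ≡ 8, so v_5 = 8^{−1} = 7 (mod 11).
  v = [2, 4, 10, 10, 7].
Step 2: syndromes of r = [3, 9, 6, 1, 8] (all sums mod 11).
  S_0 = Σ v_i r_i = 2·3 + 4·9 + 10·6 + 10·1 + 7·8 = 168 ≡ 3.
  S_1 = Σ v_i α_i r_i = 2·6·3 + 4·7·9 + 10·5·6 + 10·3·1 + 7·8·8 = 1066 ≡ 10.
  α_i^2 mod 11 = [3, 5, 3, 9, 9].
  S_2 = Σ v_i α_i^2 r_i = 2·3·3 + 4·5·9 + 10·3·6 + 10·9·1 + 7·9·8 = 972 ≡ 4.
  S = (3, 10, 4) ≠ 0, so r is not a codeword (an error is present).
Step 3: locate the error. For a single error e at position i, S_ℓ = v_i·e·α_i^ℓ, so α_err = S_1/S_0.
  S_0^{−1} = 3^{−1} = 4 (mod 11), so α_err = 10·4 = 40 ≡ 7 = α_2. Error position i = 2.
  Consistency check: S_2/S_1 = 4·10 = 40 ≡ 7 = α_err ✓ (single-error assumption holds).
Step 4: error magnitude e = S_0/v_2 = S_0·∏_{j≠2}(α_2 − α_j) = 3·3 = 9 ≡ 9 (mod 11).
Step 5: correct position 2: c_2 = r_2 − e = 9 − 9 ≡ 0 (mod 11). Hence c = [3, 0, 6, 1, 8].
  Check: interpolating c through the α_i gives m(x) = 10 + 8·x (degree < 2) with m(α_i) = c_i for every i, so c is indeed a codeword.
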